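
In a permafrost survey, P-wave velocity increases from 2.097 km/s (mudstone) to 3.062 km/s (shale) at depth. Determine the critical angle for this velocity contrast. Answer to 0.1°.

Critical incidence: sin θ_c = V₁/V₂ = 2.097/3.062 = 0.6848.
θ_c = arcsin 0.6848 = 43.22°.

43.2°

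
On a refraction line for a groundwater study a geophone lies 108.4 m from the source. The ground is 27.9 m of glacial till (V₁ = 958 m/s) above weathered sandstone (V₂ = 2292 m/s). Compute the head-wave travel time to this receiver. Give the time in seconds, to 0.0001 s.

0.1002 s

t = x/V₂ + 2h·√(V₂²−V₁²)/(V₁V₂).
√(V₂²−V₁²) = √(2292²−958²) = 2082.2 m/s; delay term = 2·27.9·2082.2/(958·2292) = 0.05291 s.
t = 108.4/2292 + 0.05291 = 0.10021 s.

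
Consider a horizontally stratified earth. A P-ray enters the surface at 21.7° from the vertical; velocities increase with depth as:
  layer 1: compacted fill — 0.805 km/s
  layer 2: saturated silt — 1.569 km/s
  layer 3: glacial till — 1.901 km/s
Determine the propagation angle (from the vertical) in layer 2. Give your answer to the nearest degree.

46°

Ray parameter p = sin 21.7° / 0.805 = 4.5931e-01 s/km.
sin θ_2 = p·V_2 = 4.5931e-01 × 1.569 = 0.7207.
θ_2 = 46.11° from the vertical.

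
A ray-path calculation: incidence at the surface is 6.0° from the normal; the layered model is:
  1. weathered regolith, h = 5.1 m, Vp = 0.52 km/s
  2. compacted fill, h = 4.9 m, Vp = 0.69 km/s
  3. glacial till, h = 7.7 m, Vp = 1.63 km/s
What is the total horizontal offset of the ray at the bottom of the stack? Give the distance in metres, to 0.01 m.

3.89 m

Apply Snell's law at each interface; in layer i the horizontal offset is hᵢ·tan θᵢ.
Layer 1: θ = 6.00°; offset = 5.1·tan 6.00° = 0.5360 m.
Layer 2: sin θ = 0.69·sin 6.0°/0.52 = 0.1387, θ = 7.97°; offset = 4.9·tan 7.97° = 0.6863 m.
Layer 3: sin θ = 1.63·sin 6.0°/0.52 = 0.3277, θ = 19.13°; offset = 7.7·tan 19.13° = 2.6704 m.
Summing the layer offsets gives 3.8927 m.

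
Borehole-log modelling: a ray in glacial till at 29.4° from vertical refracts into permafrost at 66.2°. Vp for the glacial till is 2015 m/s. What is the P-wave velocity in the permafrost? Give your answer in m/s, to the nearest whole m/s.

sin 29.4° = 0.4909; sin 66.2° = 0.9150.
V₂ = V₁·(sin θ₂/sin θ₁) = 2015·(0.9150/0.4909) = 3755.61 m/s.

3756 m/s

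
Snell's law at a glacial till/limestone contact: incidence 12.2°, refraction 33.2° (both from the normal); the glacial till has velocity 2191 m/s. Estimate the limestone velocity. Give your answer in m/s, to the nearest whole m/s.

5677 m/s

sin 12.2° = 0.2113; sin 33.2° = 0.5476.
V₂ = V₁·(sin θ₂/sin θ₁) = 2191·(0.5476/0.2113) = 5677.10 m/s.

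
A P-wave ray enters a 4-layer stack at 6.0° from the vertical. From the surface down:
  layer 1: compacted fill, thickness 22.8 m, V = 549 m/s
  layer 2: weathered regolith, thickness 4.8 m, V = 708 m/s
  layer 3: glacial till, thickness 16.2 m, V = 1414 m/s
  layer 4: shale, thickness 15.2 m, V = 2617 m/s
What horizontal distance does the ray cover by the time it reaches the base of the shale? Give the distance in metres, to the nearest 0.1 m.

16.3 m

Apply Snell's law at each interface; in layer i the horizontal offset is hᵢ·tan θᵢ.
Layer 1: θ = 6.00°; offset = 22.8·tan 6.00° = 2.396 m.
Layer 2: sin θ = 708·sin 6.0°/549 = 0.1348, θ = 7.75°; offset = 4.8·tan 7.75° = 0.653 m.
Layer 3: sin θ = 1414·sin 6.0°/549 = 0.2692, θ = 15.62°; offset = 16.2·tan 15.62° = 4.529 m.
Layer 4: sin θ = 2617·sin 6.0°/549 = 0.4983, θ = 29.89°; offset = 15.2·tan 29.89° = 8.735 m.
Total horizontal offset = 16.313 m.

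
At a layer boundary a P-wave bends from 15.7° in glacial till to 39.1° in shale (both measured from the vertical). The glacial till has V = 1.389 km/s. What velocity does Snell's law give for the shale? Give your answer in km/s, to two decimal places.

3.24 km/s

Snell's law: sin 15.7°/V₁ = sin 39.1°/V₂.
V₂ = V₁·sin 39.1°/sin 15.7° = 1.389 × 2.3307 = 3.24 km/s.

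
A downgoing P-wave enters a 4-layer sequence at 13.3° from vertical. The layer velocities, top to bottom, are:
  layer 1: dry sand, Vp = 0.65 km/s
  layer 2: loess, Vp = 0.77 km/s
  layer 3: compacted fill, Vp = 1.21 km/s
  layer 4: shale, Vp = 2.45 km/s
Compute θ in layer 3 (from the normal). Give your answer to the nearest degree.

Ray parameter p = sin 13.3° / 0.65 = 3.5392e-01 s/km.
sin θ_3 = p·V_3 = 3.5392e-01 × 1.21 = 0.4282.
θ_3 = arcsin 0.4282 = 25.36°.

25°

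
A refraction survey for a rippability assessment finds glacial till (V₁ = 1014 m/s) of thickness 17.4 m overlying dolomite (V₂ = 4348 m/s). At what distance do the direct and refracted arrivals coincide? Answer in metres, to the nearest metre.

44 m

x_cross = 2h·√((V₂+V₁)/(V₂−V₁)).
(V₂+V₁)/(V₂−V₁) = (4348+1014)/(4348−1014) = 1.6083; √ = 1.2682.
x_cross = 2·17.4·1.2682 = 44.13 m.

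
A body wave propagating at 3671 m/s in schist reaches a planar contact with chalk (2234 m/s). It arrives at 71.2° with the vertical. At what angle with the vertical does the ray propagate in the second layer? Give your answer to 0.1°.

35.2°

sin θ₁/V₁ = sin θ₂/V₂ ⇒ sin θ₂ = 2234·sin 71.2°/3671 = 2234·0.9466/3671 = 0.5761.
θ₂ = arcsin 0.5761 = 35.18° from the normal.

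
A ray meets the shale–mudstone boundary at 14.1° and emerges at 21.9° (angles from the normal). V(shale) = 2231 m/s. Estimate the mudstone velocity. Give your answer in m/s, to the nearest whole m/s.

3416 m/s

Snell's law: sin 14.1°/V₁ = sin 21.9°/V₂.
V₂ = V₁·sin 21.9°/sin 14.1° = 2231 × 1.5311 = 3415.78 m/s.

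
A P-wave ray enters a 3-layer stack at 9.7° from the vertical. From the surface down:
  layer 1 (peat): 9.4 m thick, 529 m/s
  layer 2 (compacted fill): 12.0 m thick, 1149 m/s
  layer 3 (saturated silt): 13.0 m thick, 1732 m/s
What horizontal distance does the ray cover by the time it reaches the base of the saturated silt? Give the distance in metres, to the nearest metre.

15 m

Apply Snell's law at each interface; in layer i the horizontal offset is hᵢ·tan θᵢ.
Layer 1: θ = 9.70°; offset = 9.4·tan 9.70° = 1.607 m.
Layer 2: sin θ = 1149·sin 9.7°/529 = 0.3660, θ = 21.47°; offset = 12.0·tan 21.47° = 4.719 m.
Layer 3: sin θ = 1732·sin 9.7°/529 = 0.5517, θ = 33.48°; offset = 13.0·tan 33.48° = 8.598 m.
Σ offsets = 14.924 m.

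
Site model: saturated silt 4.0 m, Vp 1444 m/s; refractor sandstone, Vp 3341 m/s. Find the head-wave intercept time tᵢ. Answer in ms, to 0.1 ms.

5.0 ms

tᵢ = 2h·√(V₂²−V₁²)/(V₁V₂).
√(V₂²−V₁²) = √(3341²−1444²) = 3012.8 m/s.
tᵢ = 2·4.0·3012.8/(1444·3341) = 0.00500 s.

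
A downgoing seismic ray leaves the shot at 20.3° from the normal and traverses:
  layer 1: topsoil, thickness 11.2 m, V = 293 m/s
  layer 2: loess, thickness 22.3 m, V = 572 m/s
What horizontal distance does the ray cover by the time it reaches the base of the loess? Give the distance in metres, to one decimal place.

p = sin θ₁/V₁ = sin 20.3°/293 = 1.1841e-03 s/m is conserved through the stack.
Layer 1: θ = 20.30°; offset = 11.2·tan 20.30° = 4.143 m.
Layer 2: sin θ = p·572 = 0.6773 → θ = 42.63°; offset = 22.3·tan 42.63° = 20.529 m.
Total horizontal offset = 24.672 m.

24.7 m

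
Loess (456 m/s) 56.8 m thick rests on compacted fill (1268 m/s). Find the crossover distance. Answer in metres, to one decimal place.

165.5 m

θ_c = arcsin(456/1268) = 21.08°, so cos θ_c = 0.9331 and tᵢ = 2h cos θ_c/V₁ = 0.2325 s.
At crossover x/V₁ = x/V₂ + tᵢ ⇒ x = tᵢ/(1/V₁ − 1/V₂) = 0.23246/(2.1930e-03 − 7.8864e-04) = 165.53 m.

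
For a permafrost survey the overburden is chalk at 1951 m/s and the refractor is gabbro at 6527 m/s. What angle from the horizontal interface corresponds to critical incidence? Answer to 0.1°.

72.6°

Critical incidence: sin θ_c = V₁/V₂ = 1951/6527 = 0.2989.
θ_c = arcsin 0.2989 = 17.39°.
Measured from the interface: 90° − 17.39° = 72.61°.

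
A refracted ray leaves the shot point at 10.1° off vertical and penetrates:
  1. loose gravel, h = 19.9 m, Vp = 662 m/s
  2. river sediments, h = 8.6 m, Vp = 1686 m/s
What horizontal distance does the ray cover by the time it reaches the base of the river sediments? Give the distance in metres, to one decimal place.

7.8 m

p = sin θ₁/V₁ = sin 10.1°/662 = 2.6490e-04 s/m is conserved through the stack.
Layer 1: θ = 10.10°; offset = 19.9·tan 10.10° = 3.545 m.
Layer 2: sin θ = p·1686 = 0.4466 → θ = 26.53°; offset = 8.6·tan 26.53° = 4.293 m.
Σ offsets = 7.838 m.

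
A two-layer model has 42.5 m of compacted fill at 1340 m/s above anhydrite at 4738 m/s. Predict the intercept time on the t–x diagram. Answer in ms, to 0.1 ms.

θ_c = arcsin(V₁/V₂) = arcsin(1340/4738) = 16.43°; cos θ_c = 0.9592.
tᵢ = 2h·cos θ_c / V₁ = 2·42.5·0.9592 / 1340 = 0.06084 s.

60.8 ms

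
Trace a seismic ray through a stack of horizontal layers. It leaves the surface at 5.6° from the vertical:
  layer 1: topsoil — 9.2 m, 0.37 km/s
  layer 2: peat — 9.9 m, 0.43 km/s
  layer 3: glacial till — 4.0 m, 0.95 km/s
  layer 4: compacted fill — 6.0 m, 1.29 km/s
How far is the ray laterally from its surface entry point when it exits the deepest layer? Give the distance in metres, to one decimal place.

Apply Snell's law at each interface; in layer i the horizontal offset is hᵢ·tan θᵢ.
Layer 1: θ = 5.60°; offset = 9.2·tan 5.60° = 0.902 m.
Layer 2: sin θ = 0.43·sin 5.6°/0.37 = 0.1134, θ = 6.51°; offset = 9.9·tan 6.51° = 1.130 m.
Layer 3: sin θ = 0.95·sin 5.6°/0.37 = 0.2506, θ = 14.51°; offset = 4.0·tan 14.51° = 1.035 m.
Layer 4: sin θ = 1.29·sin 5.6°/0.37 = 0.3402, θ = 19.89°; offset = 6.0·tan 19.89° = 2.171 m.
Summing the layer offsets gives 5.238 m.

5.2 m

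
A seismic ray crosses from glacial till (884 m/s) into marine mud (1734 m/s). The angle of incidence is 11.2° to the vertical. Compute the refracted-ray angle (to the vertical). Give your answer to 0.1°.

22.4°

sin θ₁/V₁ = sin θ₂/V₂ ⇒ sin θ₂ = 1734·sin 11.2°/884 = 1734·0.1942/884 = 0.3810.
θ₂ = arcsin 0.3810 = 22.40° from the normal.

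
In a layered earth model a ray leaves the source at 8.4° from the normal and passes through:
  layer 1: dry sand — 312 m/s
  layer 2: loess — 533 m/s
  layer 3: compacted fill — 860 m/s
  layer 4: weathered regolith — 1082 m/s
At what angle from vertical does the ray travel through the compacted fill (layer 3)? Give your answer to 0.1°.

23.7°

Ray parameter p = sin 8.4° / 312 = 4.6821e-04 s/m.
sin θ_3 = p·V_3 = 4.6821e-04 × 860 = 0.4027.
θ_3 = 23.74° from the vertical.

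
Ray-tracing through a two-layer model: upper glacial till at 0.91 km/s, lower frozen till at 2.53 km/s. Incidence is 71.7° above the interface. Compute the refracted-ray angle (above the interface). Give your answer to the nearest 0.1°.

Angle from the normal: 90° − 71.7° = 18.3°.
Snell's law: sin θ₂ = (V₂/V₁)·sin θ₁ = (2.53/0.91)·sin 18.3° = 0.8730.
θ₂ = arcsin 0.8730 = 60.81° from the normal.
From the interface: 90° − 60.81° = 29.19°.

29.2°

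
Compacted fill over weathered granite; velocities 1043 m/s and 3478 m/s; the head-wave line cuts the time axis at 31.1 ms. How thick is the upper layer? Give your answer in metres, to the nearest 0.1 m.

h = tᵢ·V₁·V₂ / (2·√(V₂²−V₁²)).
√(V₂²−V₁²) = √(3478² − 1043²) = 3317.9 m/s.
h = 0.0311 s × 1043 × 3478 / (2 × 3317.9) = 17.00 m.

17.0 m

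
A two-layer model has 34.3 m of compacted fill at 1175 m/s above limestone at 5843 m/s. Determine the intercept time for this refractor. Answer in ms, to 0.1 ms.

57.2 ms

tᵢ = 2h·√(V₂²−V₁²)/(V₁V₂).
√(V₂²−V₁²) = √(5843²−1175²) = 5723.6 m/s.
tᵢ = 2·34.3·5723.6/(1175·5843) = 0.05719 s.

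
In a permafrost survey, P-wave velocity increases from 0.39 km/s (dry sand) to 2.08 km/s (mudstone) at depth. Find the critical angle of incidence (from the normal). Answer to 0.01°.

Critical incidence: sin θ_c = V₁/V₂ = 0.39/2.08 = 0.1875.
θ_c = arcsin 0.1875 = 10.81°.

10.81°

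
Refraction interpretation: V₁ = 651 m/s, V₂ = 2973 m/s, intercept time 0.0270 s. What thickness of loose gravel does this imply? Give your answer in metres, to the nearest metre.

θ_c = arcsin(651/2973) = 12.65°; cos θ_c = 0.9757.
tᵢ = 2h cos θ_c/V₁ ⇒ h = tᵢ·V₁/(2 cos θ_c) = 0.027·651/(2·0.9757) = 9.01 m.

9 m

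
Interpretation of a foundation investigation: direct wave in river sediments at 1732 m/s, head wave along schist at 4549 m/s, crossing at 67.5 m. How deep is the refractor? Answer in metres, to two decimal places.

22.60 m

h = (x_cross/2)·√((V₂−V₁)/(V₂+V₁)).
(V₂−V₁)/(V₂+V₁) = (4549−1732)/(4549+1732) = 0.4485; √ = 0.6697.
h = (67.5/2)·0.6697 = 22.60 m.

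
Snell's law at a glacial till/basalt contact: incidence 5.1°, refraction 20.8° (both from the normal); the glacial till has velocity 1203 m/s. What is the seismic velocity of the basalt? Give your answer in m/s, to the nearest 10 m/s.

sin 5.1° = 0.0889; sin 20.8° = 0.3551.
V₂ = V₁·(sin θ₂/sin θ₁) = 1203·(0.3551/0.0889) = 4805.64 m/s.

4810 m/s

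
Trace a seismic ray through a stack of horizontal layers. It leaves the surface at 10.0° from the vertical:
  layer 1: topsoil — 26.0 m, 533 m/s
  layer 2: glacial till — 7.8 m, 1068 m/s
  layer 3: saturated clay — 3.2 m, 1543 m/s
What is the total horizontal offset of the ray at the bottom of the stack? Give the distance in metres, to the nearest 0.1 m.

9.3 m

p = sin θ₁/V₁ = sin 10.0°/533 = 3.2579e-04 s/m is conserved through the stack.
Layer 1: θ = 10.00°; offset = 26.0·tan 10.00° = 4.585 m.
Layer 2: sin θ = p·1068 = 0.3479 → θ = 20.36°; offset = 7.8·tan 20.36° = 2.895 m.
Layer 3: sin θ = p·1543 = 0.5027 → θ = 30.18°; offset = 3.2·tan 30.18° = 1.861 m.
Σ offsets = 9.340 m.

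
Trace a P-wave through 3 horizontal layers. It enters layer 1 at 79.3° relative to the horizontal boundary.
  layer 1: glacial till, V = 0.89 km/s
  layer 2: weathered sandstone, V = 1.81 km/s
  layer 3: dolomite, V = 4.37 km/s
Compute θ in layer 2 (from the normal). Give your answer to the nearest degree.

From the normal: θ₁ = 90° − 79.3° = 10.7°.
Snell's law across each interface conserves sin θ / V, so sin θ_2 = V_2·sin θ₁/V₁.
sin θ_2 = 1.81 × sin 10.7° / 0.89 = 0.3776.
θ_2 = 22.18° from the vertical.

22°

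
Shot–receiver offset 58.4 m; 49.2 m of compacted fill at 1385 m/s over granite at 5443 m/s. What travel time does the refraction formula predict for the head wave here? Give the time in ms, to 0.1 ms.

79.4 ms

θ_c = arcsin(V₁/V₂) = arcsin(1385/5443) = 14.74°, cos θ_c = 0.9671.
Intercept time tᵢ = 2h cos θ_c / V₁ = 2·49.2·0.9671/1385 = 0.06871 s.
t = x/V₂ + tᵢ = 58.4/5443 + 0.06871 = 0.07944 s.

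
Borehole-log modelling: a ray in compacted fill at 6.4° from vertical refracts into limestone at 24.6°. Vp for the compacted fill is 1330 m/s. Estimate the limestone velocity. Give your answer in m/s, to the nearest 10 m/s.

4970 m/s

Snell's law: sin 6.4°/V₁ = sin 24.6°/V₂.
V₂ = V₁·sin 24.6°/sin 6.4° = 1330 × 3.7345 = 4966.89 m/s.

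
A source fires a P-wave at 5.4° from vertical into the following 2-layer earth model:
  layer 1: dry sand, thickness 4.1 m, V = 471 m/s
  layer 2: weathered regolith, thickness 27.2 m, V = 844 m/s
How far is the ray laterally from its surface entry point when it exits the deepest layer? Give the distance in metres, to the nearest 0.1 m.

Apply Snell's law at each interface; in layer i the horizontal offset is hᵢ·tan θᵢ.
Layer 1: θ = 5.40°; offset = 4.1·tan 5.40° = 0.388 m.
Layer 2: sin θ = 844·sin 5.4°/471 = 0.1686, θ = 9.71°; offset = 27.2·tan 9.71° = 4.654 m.
Σ offsets = 5.041 m.

5.0 m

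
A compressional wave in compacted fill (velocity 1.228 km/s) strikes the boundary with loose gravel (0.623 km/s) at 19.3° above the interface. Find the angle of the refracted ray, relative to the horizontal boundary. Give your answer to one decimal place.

Convert to the normal: θ₁ = 90° − 19.3° = 70.7°.
Snell's law: sin θ₂ = (V₂/V₁)·sin θ₁ = (0.623/1.228)·sin 70.7° = 0.4788.
θ₂ = arcsin 0.4788 = 28.61° from the normal.
From the interface: 90° − 28.61° = 61.39°.

61.4°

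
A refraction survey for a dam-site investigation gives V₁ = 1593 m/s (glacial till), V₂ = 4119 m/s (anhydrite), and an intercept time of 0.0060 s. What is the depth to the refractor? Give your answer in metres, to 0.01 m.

θ_c = arcsin(1593/4119) = 22.75°; cos θ_c = 0.9222.
tᵢ = 2h cos θ_c/V₁ ⇒ h = tᵢ·V₁/(2 cos θ_c) = 0.006·1593/(2·0.9222) = 5.18 m.

5.18 m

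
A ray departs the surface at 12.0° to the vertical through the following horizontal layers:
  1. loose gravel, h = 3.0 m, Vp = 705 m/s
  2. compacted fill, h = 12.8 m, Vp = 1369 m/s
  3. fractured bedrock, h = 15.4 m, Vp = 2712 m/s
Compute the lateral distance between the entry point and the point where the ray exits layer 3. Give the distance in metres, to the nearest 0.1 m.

Apply Snell's law at each interface; in layer i the horizontal offset is hᵢ·tan θᵢ.
Layer 1: θ = 12.00°; offset = 3.0·tan 12.00° = 0.638 m.
Layer 2: sin θ = 1369·sin 12.0°/705 = 0.4037, θ = 23.81°; offset = 12.8·tan 23.81° = 5.649 m.
Layer 3: sin θ = 2712·sin 12.0°/705 = 0.7998, θ = 53.11°; offset = 15.4·tan 53.11° = 20.519 m.
Summing the layer offsets gives 26.805 m.

26.8 m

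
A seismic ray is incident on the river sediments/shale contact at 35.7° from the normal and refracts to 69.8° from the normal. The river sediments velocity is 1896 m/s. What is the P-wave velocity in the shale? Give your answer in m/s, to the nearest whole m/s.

3049 m/s

sin 35.7° = 0.5835; sin 69.8° = 0.9385.
V₂ = V₁·(sin θ₂/sin θ₁) = 1896·(0.9385/0.5835) = 3049.28 m/s.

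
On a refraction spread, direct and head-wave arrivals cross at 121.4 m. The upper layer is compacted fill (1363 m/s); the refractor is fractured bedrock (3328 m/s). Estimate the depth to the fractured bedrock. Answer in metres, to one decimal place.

h = (x_cross/2)·√((V₂−V₁)/(V₂+V₁)).
(V₂−V₁)/(V₂+V₁) = (3328−1363)/(3328+1363) = 0.4189; √ = 0.6472.
h = (121.4/2)·0.6472 = 39.29 m.

39.3 m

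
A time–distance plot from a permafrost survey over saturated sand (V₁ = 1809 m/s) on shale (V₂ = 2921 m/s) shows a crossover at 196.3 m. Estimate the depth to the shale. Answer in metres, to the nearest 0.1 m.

h = (x_cross/2)·√((V₂−V₁)/(V₂+V₁)).
(V₂−V₁)/(V₂+V₁) = (2921−1809)/(2921+1809) = 0.2351; √ = 0.4849.
h = (196.3/2)·0.4849 = 47.59 m.

47.6 m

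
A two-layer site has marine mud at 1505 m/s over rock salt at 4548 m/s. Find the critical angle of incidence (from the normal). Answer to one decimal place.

19.3°

At critical incidence the refracted ray runs along the interface (θ₂ = 90°), so sin θ_c = V₁/V₂.
θ_c = arcsin(1505/4548) = arcsin 0.3309 = 19.32°.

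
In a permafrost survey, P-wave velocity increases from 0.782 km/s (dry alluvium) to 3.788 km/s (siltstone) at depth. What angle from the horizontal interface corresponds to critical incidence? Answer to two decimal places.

78.09°

Critical incidence: sin θ_c = V₁/V₂ = 0.782/3.788 = 0.2064.
θ_c = arcsin 0.2064 = 11.91°.
Measured from the interface: 90° − 11.91° = 78.09°.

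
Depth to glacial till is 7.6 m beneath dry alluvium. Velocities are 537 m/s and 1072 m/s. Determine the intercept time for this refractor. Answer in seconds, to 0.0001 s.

tᵢ = 2h·√(V₂²−V₁²)/(V₁V₂).
√(V₂²−V₁²) = √(1072²−537²) = 927.8 m/s.
tᵢ = 2·7.6·927.8/(537·1072) = 0.02450 s.

0.0245 s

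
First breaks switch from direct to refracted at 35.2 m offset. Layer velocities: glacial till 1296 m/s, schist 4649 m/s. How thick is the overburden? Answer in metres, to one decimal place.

13.2 m

x_cross = 2h·√((V₂+V₁)/(V₂−V₁)) → h = x_cross / (2·√((V₂+V₁)/(V₂−V₁))).
√((V₂+V₁)/(V₂−V₁)) = √((4649+1296)/(4649−1296)) = 1.3316.
h = 35.2 / (2·1.3316) = 13.22 m.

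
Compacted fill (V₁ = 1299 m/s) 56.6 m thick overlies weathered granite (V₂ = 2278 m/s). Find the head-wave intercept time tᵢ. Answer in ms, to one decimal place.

71.6 ms

tᵢ = 2h·√(V₂²−V₁²)/(V₁V₂).
√(V₂²−V₁²) = √(2278²−1299²) = 1871.3 m/s.
tᵢ = 2·56.6·1871.3/(1299·2278) = 0.07159 s.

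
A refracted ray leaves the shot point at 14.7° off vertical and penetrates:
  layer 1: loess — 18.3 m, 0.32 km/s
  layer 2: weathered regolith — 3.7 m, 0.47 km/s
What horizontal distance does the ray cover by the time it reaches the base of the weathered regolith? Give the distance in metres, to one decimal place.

Apply Snell's law at each interface; in layer i the horizontal offset is hᵢ·tan θᵢ.
Layer 1: θ = 14.70°; offset = 18.3·tan 14.70° = 4.801 m.
Layer 2: sin θ = 0.47·sin 14.7°/0.32 = 0.3727, θ = 21.88°; offset = 3.7·tan 21.88° = 1.486 m.
Σ offsets = 6.287 m.

6.3 m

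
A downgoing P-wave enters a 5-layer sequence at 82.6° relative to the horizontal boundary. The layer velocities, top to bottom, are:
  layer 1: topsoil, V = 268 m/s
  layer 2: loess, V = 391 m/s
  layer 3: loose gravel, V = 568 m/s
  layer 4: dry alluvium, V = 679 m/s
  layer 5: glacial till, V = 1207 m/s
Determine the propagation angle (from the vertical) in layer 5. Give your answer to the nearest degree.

From the normal: θ₁ = 90° − 82.6° = 7.4°.
Ray parameter p = sin 7.4° / 268 = 4.8058e-04 s/m.
sin θ_5 = p·V_5 = 4.8058e-04 × 1207 = 0.5801.
θ_5 = arcsin 0.5801 = 35.45°.

35°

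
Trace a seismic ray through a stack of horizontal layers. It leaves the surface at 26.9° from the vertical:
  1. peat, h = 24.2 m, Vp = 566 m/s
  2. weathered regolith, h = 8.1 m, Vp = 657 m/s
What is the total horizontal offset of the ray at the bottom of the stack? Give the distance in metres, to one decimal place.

p = sin θ₁/V₁ = sin 26.9°/566 = 7.9935e-04 s/m is conserved through the stack.
Layer 1: θ = 26.90°; offset = 24.2·tan 26.90° = 12.277 m.
Layer 2: sin θ = p·657 = 0.5252 → θ = 31.68°; offset = 8.1·tan 31.68° = 4.999 m.
Total horizontal offset = 17.276 m.

17.3 m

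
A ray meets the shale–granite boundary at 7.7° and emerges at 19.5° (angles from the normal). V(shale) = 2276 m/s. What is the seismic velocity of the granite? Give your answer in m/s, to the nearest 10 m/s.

5670 m/s

Snell's law: sin 7.7°/V₁ = sin 19.5°/V₂.
V₂ = V₁·sin 19.5°/sin 7.7° = 2276 × 2.4914 = 5670.32 m/s.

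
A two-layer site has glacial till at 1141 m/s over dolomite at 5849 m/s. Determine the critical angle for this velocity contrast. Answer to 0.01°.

11.25°

Critical incidence: sin θ_c = V₁/V₂ = 1141/5849 = 0.1951.
θ_c = arcsin 0.1951 = 11.25°.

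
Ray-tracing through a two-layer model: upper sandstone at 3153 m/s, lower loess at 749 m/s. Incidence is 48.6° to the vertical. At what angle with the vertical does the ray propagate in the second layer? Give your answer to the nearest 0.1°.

Snell's law: sin θ₂ = (V₂/V₁)·sin θ₁ = (749/3153)·sin 48.6° = 0.1782.
θ₂ = arcsin 0.1782 = 10.26° from the normal.

10.3°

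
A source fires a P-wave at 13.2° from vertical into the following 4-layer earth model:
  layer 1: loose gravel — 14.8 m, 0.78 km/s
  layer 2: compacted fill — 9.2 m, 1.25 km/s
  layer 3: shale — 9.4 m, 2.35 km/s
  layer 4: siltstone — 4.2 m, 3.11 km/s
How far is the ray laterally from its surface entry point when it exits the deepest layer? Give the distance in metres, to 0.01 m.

25.25 m

Ray parameter p = sin 13.2° / 0.78 km/s = 2.9276e-01 s/km.
Layer 1: θ = 13.20°; offset = 14.8·tan 13.20° = 3.4713 m.
Layer 2: sin θ = p·1.25 = 0.3659 → θ = 21.47°; offset = 9.2·tan 21.47° = 3.6176 m.
Layer 3: sin θ = p·2.35 = 0.6880 → θ = 43.47°; offset = 9.4·tan 43.47° = 8.9111 m.
Layer 4: sin θ = p·3.11 = 0.9105 → θ = 65.57°; offset = 4.2·tan 65.57° = 9.2465 m.
Summing the layer offsets gives 25.2465 m.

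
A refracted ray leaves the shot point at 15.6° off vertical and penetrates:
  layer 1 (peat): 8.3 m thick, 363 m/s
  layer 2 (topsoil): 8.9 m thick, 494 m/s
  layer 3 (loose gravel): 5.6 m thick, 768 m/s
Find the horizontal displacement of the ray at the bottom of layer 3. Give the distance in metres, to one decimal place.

Apply Snell's law at each interface; in layer i the horizontal offset is hᵢ·tan θᵢ.
Layer 1: θ = 15.60°; offset = 8.3·tan 15.60° = 2.317 m.
Layer 2: sin θ = 494·sin 15.6°/363 = 0.3660, θ = 21.47°; offset = 8.9·tan 21.47° = 3.500 m.
Layer 3: sin θ = 768·sin 15.6°/363 = 0.5690, θ = 34.68°; offset = 5.6·tan 34.68° = 3.874 m.
Summing the layer offsets gives 9.692 m.

9.7 m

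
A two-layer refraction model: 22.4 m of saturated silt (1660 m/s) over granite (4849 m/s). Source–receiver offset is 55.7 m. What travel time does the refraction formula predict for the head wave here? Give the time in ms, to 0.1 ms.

36.8 ms

t = x/V₂ + 2h·√(V₂²−V₁²)/(V₁V₂).
√(V₂²−V₁²) = √(4849²−1660²) = 4556.0 m/s; delay term = 2·22.4·4556.0/(1660·4849) = 0.02536 s.
t = 55.7/4849 + 0.02536 = 0.03684 s.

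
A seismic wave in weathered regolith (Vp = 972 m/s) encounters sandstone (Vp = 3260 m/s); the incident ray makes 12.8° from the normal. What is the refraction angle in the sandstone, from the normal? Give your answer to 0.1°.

48.0°

Snell's law: sin θ₂ = (V₂/V₁)·sin θ₁ = (3260/972)·sin 12.8° = 0.7431.
θ₂ = sin⁻¹(0.7431) = 47.99° (from vertical).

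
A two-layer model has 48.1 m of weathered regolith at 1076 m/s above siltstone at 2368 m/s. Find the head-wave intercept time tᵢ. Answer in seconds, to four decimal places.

θ_c = arcsin(V₁/V₂) = arcsin(1076/2368) = 27.03°; cos θ_c = 0.8908.
tᵢ = 2h·cos θ_c / V₁ = 2·48.1·0.8908 / 1076 = 0.07964 s.

0.0796 s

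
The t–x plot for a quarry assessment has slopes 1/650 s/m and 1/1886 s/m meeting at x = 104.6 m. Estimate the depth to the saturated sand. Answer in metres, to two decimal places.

x_cross = 2h·√((V₂+V₁)/(V₂−V₁)) → h = x_cross / (2·√((V₂+V₁)/(V₂−V₁))).
√((V₂+V₁)/(V₂−V₁)) = √((1886+650)/(1886−650)) = 1.4324.
h = 104.6 / (2·1.4324) = 36.51 m.

36.51 m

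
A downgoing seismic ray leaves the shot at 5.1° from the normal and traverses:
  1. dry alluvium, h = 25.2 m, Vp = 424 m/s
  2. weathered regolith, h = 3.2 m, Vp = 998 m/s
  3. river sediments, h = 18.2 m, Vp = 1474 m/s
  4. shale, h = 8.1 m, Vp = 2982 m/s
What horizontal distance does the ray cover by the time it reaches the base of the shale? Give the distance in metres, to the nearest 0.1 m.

15.3 m

Ray parameter p = sin 5.1° / 424 m/s = 2.0966e-04 s/m.
Layer 1: θ = 5.10°; offset = 25.2·tan 5.10° = 2.249 m.
Layer 2: sin θ = p·998 = 0.2092 → θ = 12.08°; offset = 3.2·tan 12.08° = 0.685 m.
Layer 3: sin θ = p·1474 = 0.3090 → θ = 18.00°; offset = 18.2·tan 18.00° = 5.914 m.
Layer 4: sin θ = p·2982 = 0.6252 → θ = 38.70°; offset = 8.1·tan 38.70° = 6.489 m.
Summing the layer offsets gives 15.336 m.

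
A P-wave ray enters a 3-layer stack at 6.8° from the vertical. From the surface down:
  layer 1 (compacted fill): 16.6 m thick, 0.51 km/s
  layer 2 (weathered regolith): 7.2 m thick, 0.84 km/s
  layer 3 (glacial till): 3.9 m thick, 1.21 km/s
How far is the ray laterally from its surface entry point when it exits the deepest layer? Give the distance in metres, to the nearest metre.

5 m

Ray parameter p = sin 6.8° / 0.51 km/s = 2.3216e-01 s/km.
Layer 1: θ = 6.80°; offset = 16.6·tan 6.80° = 1.979 m.
Layer 2: sin θ = p·0.84 = 0.1950 → θ = 11.25°; offset = 7.2·tan 11.25° = 1.432 m.
Layer 3: sin θ = p·1.21 = 0.2809 → θ = 16.32°; offset = 3.9·tan 16.32° = 1.142 m.
Total horizontal offset = 4.553 m.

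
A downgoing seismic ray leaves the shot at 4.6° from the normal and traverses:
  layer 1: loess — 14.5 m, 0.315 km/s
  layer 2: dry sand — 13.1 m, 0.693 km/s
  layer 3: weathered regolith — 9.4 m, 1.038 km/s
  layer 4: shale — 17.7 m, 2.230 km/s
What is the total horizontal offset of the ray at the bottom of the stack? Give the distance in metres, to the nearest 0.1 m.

Apply Snell's law at each interface; in layer i the horizontal offset is hᵢ·tan θᵢ.
Layer 1: θ = 4.60°; offset = 14.5·tan 4.60° = 1.167 m.
Layer 2: sin θ = 0.693·sin 4.6°/0.315 = 0.1764, θ = 10.16°; offset = 13.1·tan 10.16° = 2.348 m.
Layer 3: sin θ = 1.038·sin 4.6°/0.315 = 0.2643, θ = 15.32°; offset = 9.4·tan 15.32° = 2.576 m.
Layer 4: sin θ = 2.230·sin 4.6°/0.315 = 0.5678, θ = 34.59°; offset = 17.7·tan 34.59° = 12.208 m.
Summing the layer offsets gives 18.298 m.

18.3 m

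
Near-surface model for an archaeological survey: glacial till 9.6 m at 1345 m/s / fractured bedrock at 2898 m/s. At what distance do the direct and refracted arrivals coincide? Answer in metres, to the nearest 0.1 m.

31.7 m

x_cross = 2h·√((V₂+V₁)/(V₂−V₁)).
(V₂+V₁)/(V₂−V₁) = (2898+1345)/(2898−1345) = 2.7321; √ = 1.6529.
x_cross = 2·9.6·1.6529 = 31.74 m.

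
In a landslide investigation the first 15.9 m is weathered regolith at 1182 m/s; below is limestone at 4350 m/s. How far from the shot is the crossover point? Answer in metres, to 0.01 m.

42.02 m

x_cross = 2h·√((V₂+V₁)/(V₂−V₁)).
(V₂+V₁)/(V₂−V₁) = (4350+1182)/(4350−1182) = 1.7462; √ = 1.3214.
x_cross = 2·15.9·1.3214 = 42.02 m.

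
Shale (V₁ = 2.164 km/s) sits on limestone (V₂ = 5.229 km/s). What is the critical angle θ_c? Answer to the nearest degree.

Critical incidence: sin θ_c = V₁/V₂ = 2.164/5.229 = 0.4138.
θ_c = arcsin 0.4138 = 24.45°.

24°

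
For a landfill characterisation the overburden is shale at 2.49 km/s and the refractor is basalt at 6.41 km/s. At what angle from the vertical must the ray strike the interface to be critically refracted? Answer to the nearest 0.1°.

At critical incidence the refracted ray runs along the interface (θ₂ = 90°), so sin θ_c = V₁/V₂.
θ_c = arcsin(2.49/6.41) = arcsin 0.3885 = 22.86°.

22.9°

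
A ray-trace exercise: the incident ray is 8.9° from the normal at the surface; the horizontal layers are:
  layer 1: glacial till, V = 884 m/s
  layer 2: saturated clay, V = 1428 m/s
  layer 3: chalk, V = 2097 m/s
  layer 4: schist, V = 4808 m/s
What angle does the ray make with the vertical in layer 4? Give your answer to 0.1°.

Ray parameter p = sin 8.9° / 884 = 1.7501e-04 s/m.
sin θ_4 = p·V_4 = 1.7501e-04 × 4808 = 0.8415.
θ_4 = 57.29° from the vertical.

57.3°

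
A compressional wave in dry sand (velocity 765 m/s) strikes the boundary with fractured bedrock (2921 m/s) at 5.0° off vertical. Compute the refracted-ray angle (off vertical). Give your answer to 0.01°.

sin θ₁/V₁ = sin θ₂/V₂ ⇒ sin θ₂ = 2921·sin 5.0°/765 = 2921·0.0872/765 = 0.3328.
θ₂ = arcsin 0.3328 = 19.44° from the normal.

19.44°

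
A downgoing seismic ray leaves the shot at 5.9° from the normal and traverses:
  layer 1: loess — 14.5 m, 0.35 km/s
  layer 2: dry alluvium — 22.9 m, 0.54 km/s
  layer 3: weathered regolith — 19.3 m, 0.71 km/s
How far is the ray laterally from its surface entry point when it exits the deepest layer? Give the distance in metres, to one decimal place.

Apply Snell's law at each interface; in layer i the horizontal offset is hᵢ·tan θᵢ.
Layer 1: θ = 5.90°; offset = 14.5·tan 5.90° = 1.498 m.
Layer 2: sin θ = 0.54·sin 5.9°/0.35 = 0.1586, θ = 9.13°; offset = 22.9·tan 9.13° = 3.678 m.
Layer 3: sin θ = 0.71·sin 5.9°/0.35 = 0.2085, θ = 12.04°; offset = 19.3·tan 12.04° = 4.115 m.
Summing the layer offsets gives 9.292 m.

9.3 m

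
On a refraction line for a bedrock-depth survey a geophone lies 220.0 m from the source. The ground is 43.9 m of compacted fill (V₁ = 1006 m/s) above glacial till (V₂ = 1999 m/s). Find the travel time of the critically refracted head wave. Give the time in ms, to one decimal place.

t = x/V₂ + 2h·√(V₂²−V₁²)/(V₁V₂).
√(V₂²−V₁²) = √(1999²−1006²) = 1727.4 m/s; delay term = 2·43.9·1727.4/(1006·1999) = 0.07542 s.
t = 220.0/1999 + 0.07542 = 0.18547 s.

185.5 ms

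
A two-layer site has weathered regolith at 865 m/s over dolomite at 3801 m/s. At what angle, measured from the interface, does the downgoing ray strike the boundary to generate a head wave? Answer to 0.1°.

At critical incidence the refracted ray runs along the interface (θ₂ = 90°), so sin θ_c = V₁/V₂.
θ_c = arcsin(865/3801) = arcsin 0.2276 = 13.15°.
Measured from the interface: 90° − 13.15° = 76.85°.

76.8°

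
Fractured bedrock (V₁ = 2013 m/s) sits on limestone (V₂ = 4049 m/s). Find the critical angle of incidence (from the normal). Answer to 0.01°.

Critical incidence: sin θ_c = V₁/V₂ = 2013/4049 = 0.4972.
θ_c = arcsin 0.4972 = 29.81°.

29.81°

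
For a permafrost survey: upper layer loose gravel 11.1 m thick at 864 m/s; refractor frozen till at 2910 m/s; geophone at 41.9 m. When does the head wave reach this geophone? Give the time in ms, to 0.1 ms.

38.9 ms

θ_c = arcsin(V₁/V₂) = arcsin(864/2910) = 17.27°, cos θ_c = 0.9549.
Intercept time tᵢ = 2h cos θ_c / V₁ = 2·11.1·0.9549/864 = 0.02454 s.
t = x/V₂ + tᵢ = 41.9/2910 + 0.02454 = 0.03893 s.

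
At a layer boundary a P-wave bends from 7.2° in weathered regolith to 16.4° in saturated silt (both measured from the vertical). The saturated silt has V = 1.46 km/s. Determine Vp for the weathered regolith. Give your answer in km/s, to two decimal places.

sin 7.2° = 0.1253; sin 16.4° = 0.2823.
V₁ = V₂·(sin θ₁/sin θ₂) = 1.46·(0.1253/0.2823) = 0.65 km/s.

0.65 km/s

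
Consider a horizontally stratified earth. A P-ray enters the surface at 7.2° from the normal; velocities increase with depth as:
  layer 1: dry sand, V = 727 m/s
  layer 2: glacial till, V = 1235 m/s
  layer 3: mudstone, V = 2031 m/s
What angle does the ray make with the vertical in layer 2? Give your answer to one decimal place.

Snell's law across each interface conserves sin θ / V, so sin θ_2 = V_2·sin θ₁/V₁.
sin θ_2 = 1235 × sin 7.2° / 727 = 0.2129.
θ_2 = arcsin 0.2129 = 12.29°.

12.3°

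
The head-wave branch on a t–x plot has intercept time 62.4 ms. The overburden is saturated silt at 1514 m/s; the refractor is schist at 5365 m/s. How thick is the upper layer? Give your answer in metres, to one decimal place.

49.2 m

h = tᵢ·V₁·V₂ / (2·√(V₂²−V₁²)).
√(V₂²−V₁²) = √(5365² − 1514²) = 5146.9 m/s.
h = 0.0624 s × 1514 × 5365 / (2 × 5146.9) = 49.24 m.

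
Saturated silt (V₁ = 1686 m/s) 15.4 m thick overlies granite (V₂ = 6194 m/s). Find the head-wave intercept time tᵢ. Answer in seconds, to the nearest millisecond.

0.018 s

θ_c = arcsin(V₁/V₂) = arcsin(1686/6194) = 15.80°; cos θ_c = 0.9622.
tᵢ = 2h·cos θ_c / V₁ = 2·15.4·0.9622 / 1686 = 0.01758 s.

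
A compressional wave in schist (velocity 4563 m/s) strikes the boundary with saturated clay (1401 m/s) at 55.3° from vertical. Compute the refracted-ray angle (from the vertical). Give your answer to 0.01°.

14.62°

sin θ₁/V₁ = sin θ₂/V₂ ⇒ sin θ₂ = 1401·sin 55.3°/4563 = 1401·0.8221/4563 = 0.2524.
θ₂ = sin⁻¹(0.2524) = 14.62° (from vertical).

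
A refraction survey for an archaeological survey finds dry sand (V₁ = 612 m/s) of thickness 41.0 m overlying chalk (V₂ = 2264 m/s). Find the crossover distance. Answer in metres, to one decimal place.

θ_c = arcsin(612/2264) = 15.68°, so cos θ_c = 0.9628 and tᵢ = 2h cos θ_c/V₁ = 0.1290 s.
At crossover x/V₁ = x/V₂ + tᵢ ⇒ x = tᵢ/(1/V₁ − 1/V₂) = 0.12900/(1.6340e-03 − 4.4170e-04) = 108.19 m.

108.2 m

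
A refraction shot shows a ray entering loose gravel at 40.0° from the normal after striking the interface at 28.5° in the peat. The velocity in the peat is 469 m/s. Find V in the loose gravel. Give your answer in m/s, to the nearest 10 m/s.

sin 28.5° = 0.4772; sin 40.0° = 0.6428.
V₂ = V₁·(sin θ₂/sin θ₁) = 469·(0.6428/0.4772) = 631.80 m/s.

630 m/s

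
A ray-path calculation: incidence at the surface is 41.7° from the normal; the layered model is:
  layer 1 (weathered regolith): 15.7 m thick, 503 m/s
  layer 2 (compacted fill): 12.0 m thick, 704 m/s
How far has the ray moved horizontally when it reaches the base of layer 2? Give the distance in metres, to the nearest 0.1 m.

Apply Snell's law at each interface; in layer i the horizontal offset is hᵢ·tan θᵢ.
Layer 1: θ = 41.70°; offset = 15.7·tan 41.70° = 13.988 m.
Layer 2: sin θ = 704·sin 41.7°/503 = 0.9311, θ = 68.60°; offset = 12.0·tan 68.60° = 30.621 m.
Summing the layer offsets gives 44.609 m.

44.6 m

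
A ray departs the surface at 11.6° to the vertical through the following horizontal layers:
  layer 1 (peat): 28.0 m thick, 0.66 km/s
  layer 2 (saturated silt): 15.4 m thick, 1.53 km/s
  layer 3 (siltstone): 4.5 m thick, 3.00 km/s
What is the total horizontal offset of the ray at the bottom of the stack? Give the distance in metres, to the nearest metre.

p = sin θ₁/V₁ = sin 11.6°/0.66 = 3.0466e-01 s/km is conserved through the stack.
Layer 1: θ = 11.60°; offset = 28.0·tan 11.60° = 5.748 m.
Layer 2: sin θ = p·1.53 = 0.4661 → θ = 27.78°; offset = 15.4·tan 27.78° = 8.114 m.
Layer 3: sin θ = p·3.00 = 0.9140 → θ = 66.06°; offset = 4.5·tan 66.06° = 10.137 m.
Σ offsets = 23.999 m.

24 m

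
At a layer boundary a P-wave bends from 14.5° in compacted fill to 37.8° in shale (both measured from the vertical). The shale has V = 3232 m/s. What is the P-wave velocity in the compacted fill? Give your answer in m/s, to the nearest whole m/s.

1320 m/s

Snell's law: sin 14.5°/V₁ = sin 37.8°/V₂.
V₁ = V₂·sin 14.5°/sin 37.8° = 3232 × 0.4085 = 1320.31 m/s.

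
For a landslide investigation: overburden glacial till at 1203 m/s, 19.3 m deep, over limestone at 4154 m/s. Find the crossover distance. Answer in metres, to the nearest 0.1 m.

θ_c = arcsin(1203/4154) = 16.83°, so cos θ_c = 0.9571 and tᵢ = 2h cos θ_c/V₁ = 0.0307 s.
At crossover x/V₁ = x/V₂ + tᵢ ⇒ x = tᵢ/(1/V₁ − 1/V₂) = 0.03071/(8.3126e-04 − 2.4073e-04) = 52.01 m.

52.0 m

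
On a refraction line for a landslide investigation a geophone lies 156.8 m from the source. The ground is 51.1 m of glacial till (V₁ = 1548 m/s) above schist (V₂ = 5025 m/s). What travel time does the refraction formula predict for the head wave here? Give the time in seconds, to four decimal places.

0.0940 s

θ_c = arcsin(V₁/V₂) = arcsin(1548/5025) = 17.94°, cos θ_c = 0.9514.
Intercept time tᵢ = 2h cos θ_c / V₁ = 2·51.1·0.9514/1548 = 0.06281 s.
t = x/V₂ + tᵢ = 156.8/5025 + 0.06281 = 0.09401 s.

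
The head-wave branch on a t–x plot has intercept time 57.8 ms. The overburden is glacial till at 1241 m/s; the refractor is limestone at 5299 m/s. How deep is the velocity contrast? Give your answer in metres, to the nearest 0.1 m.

36.9 m

θ_c = arcsin(1241/5299) = 13.54°; cos θ_c = 0.9722.
tᵢ = 2h cos θ_c/V₁ ⇒ h = tᵢ·V₁/(2 cos θ_c) = 0.0578·1241/(2·0.9722) = 36.89 m.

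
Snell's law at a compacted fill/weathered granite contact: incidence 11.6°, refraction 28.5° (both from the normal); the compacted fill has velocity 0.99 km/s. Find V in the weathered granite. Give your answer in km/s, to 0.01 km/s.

sin 11.6° = 0.2011; sin 28.5° = 0.4772.
V₂ = V₁·(sin θ₂/sin θ₁) = 0.99·(0.4772/0.2011) = 2.35 km/s.

2.35 km/s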